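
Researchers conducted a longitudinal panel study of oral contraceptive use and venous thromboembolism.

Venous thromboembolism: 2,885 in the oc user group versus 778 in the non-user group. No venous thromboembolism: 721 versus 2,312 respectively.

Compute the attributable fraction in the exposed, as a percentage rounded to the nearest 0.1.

68.5

From the description: a = 2885, b = 721, c = 778, d = 2312.
Risk in exposed = 2885/3606 = 0.80006; risk in unexposed = 778/3090 = 0.25178.
RR = 0.80006/0.25178 = 3.17760
AR% = (RR − 1)/RR × 100 = (3.17760 − 1)/3.17760 × 100 = 68.5297%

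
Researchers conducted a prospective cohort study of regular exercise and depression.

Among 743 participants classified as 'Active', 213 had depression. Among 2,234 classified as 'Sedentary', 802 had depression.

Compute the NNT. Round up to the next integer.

Risk in treated group = 213/743 = 0.28668; risk in control = 802/2234 = 0.35900.
Absolute risk reduction = 0.35900 − 0.28668 = 0.07232
NNT = 1 / ARR = 1 / 0.07232 = 13.827 → round up → 14

14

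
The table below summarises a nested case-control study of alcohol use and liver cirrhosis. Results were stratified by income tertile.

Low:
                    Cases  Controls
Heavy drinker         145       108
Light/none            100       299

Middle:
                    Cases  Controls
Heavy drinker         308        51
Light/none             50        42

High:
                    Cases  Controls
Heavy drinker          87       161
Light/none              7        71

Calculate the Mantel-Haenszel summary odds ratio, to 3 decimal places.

OR_MH = Σ(aᵢdᵢ/nᵢ) / Σ(bᵢcᵢ/nᵢ), where nᵢ is the stratum total.
Stratum 1 (Low): n = 652; a·d/n = 145·299/652 = 66.4954; b·c/n = 108·100/652 = 16.5644
Stratum 2 (Middle): n = 451; a·d/n = 308·42/451 = 28.6829; b·c/n = 51·50/451 = 5.6541
Stratum 3 (High): n = 326; a·d/n = 87·71/326 = 18.9479; b·c/n = 161·7/326 = 3.4571
OR_MH = (66.4954 + 28.6829 + 18.9479) / (16.5644 + 5.6541 + 3.4571) = 114.1262 / 25.6756 = 4.44493

4.445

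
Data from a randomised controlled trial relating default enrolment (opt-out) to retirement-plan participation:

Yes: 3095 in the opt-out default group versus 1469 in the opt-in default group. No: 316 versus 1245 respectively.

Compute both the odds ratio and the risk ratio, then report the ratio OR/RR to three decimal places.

4.952

From the description: a = 3095, b = 316, c = 1469, d = 1245.
OR = (3095·1245)/(316·1469) = 3853275/464204 = 8.30082
Risk in exposed = 3095/3411 = 0.90736; risk in unexposed = 1469/2714 = 0.54127; RR = 1.67636
OR/RR = 8.30082 / 1.67636 = 4.95170
The outcome is not rare, so the OR lies further from 1 than the RR.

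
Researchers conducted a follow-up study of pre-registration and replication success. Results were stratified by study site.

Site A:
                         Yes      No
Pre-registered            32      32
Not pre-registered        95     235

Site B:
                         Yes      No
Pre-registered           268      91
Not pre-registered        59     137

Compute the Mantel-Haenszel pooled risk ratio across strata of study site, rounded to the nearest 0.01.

2.27

RR_MH = Σ(aᵢ·n₀ᵢ/nᵢ) / Σ(cᵢ·n₁ᵢ/nᵢ), with n₁ᵢ = aᵢ+bᵢ (exposed), n₀ᵢ = cᵢ+dᵢ (unexposed), nᵢ = n₁ᵢ+n₀ᵢ.
Stratum 1 (Site A): n₁ = 64, n₀ = 330, n = 394; a·n₀/n = 32·330/394 = 26.8020; c·n₁/n = 95·64/394 = 15.4315
Stratum 2 (Site B): n₁ = 359, n₀ = 196, n = 555; a·n₀/n = 268·196/555 = 94.6450; c·n₁/n = 59·359/555 = 38.1640
RR_MH = (26.8020 + 94.6450) / (15.4315 + 38.1640) = 121.4471 / 53.5954 = 2.26600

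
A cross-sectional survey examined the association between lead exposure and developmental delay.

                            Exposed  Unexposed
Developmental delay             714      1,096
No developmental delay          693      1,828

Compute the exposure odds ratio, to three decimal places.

1.718

Reading the table with exposure as columns: a = 714 (Exposed, case), b = 693 (Exposed, non-case), c = 1096 (Unexposed, case), d = 1828.
OR = (a·d)/(b·c) = (714 × 1828) / (693 × 1096) = 1305192 / 759528 = 1.71843
The odds of developmental delay are about 1.72 times as high in the exposed group.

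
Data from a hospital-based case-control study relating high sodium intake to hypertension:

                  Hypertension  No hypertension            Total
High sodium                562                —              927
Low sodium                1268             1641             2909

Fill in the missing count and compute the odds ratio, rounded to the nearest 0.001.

The missing cell is in the exposed row: 927 − 562 = 365.
So a = 562, b = 365, c = 1268, d = 1641.
OR = (a·d)/(b·c) = (562 × 1641) / (365 × 1268) = 922242 / 462820 = 1.99266

1.993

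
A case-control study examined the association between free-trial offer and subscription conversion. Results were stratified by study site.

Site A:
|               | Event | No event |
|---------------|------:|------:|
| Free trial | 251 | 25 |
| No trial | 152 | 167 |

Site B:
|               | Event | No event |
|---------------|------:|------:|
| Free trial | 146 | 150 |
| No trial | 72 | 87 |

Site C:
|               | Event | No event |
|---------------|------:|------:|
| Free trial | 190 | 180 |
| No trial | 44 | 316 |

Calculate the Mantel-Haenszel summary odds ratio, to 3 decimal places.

OR_MH = Σ(aᵢdᵢ/nᵢ) / Σ(bᵢcᵢ/nᵢ), where nᵢ is the stratum total.
Stratum 1 (Site A): n = 595; a·d/n = 251·167/595 = 70.4487; b·c/n = 25·152/595 = 6.3866
Stratum 2 (Site B): n = 455; a·d/n = 146·87/455 = 27.9165; b·c/n = 150·72/455 = 23.7363
Stratum 3 (Site C): n = 730; a·d/n = 190·316/730 = 82.2466; b·c/n = 180·44/730 = 10.8493
OR_MH = (70.4487 + 27.9165 + 82.2466) / (6.3866 + 23.7363 + 10.8493) = 180.6118 / 40.9721 = 4.40816

4.408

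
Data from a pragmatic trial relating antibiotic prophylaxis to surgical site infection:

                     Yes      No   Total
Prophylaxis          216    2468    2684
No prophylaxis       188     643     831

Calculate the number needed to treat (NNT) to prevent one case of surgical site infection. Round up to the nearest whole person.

Risk in treated group = 216/2684 = 0.08048; risk in control = 188/831 = 0.22623.
Absolute risk reduction = 0.22623 − 0.08048 = 0.14576
NNT = 1 / ARR = 1 / 0.14576 = 6.861 → round up → 7

7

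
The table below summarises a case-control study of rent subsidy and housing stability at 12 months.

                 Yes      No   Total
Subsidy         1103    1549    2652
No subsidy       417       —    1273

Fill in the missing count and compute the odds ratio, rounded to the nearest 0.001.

1.462

The missing cell is in the unexposed row: 1273 − 417 = 856.
So a = 1103, b = 1549, c = 417, d = 856.
OR = (a·d)/(b·c) = (1103 × 856) / (1549 × 417) = 944168 / 645933 = 1.46171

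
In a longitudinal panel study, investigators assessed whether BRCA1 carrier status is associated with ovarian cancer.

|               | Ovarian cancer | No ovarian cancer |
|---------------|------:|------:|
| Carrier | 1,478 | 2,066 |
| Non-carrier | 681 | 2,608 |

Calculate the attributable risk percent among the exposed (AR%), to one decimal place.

Cells: a = 1478, b = 2066, c = 681, d = 2608.
Risk in exposed = 1478/3544 = 0.41704; risk in unexposed = 681/3289 = 0.20705.
RR = 0.41704/0.20705 = 2.01418
AR% = (RR − 1)/RR × 100 = (2.01418 − 1)/2.01418 × 100 = 50.3519%

50.4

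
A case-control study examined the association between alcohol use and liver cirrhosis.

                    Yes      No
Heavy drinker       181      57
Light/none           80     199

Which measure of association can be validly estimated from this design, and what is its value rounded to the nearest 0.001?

Cells: a = 181, b = 57, c = 80, d = 199.
This is a case-control study: participants were sampled on outcome status, so risks in the source population cannot be estimated directly — relative risk is not valid here. The odds ratio is the appropriate measure.
OR = (a·d)/(b·c) = (181 × 199) / (57 × 80) = 36019 / 4560 = 7.89890

7.899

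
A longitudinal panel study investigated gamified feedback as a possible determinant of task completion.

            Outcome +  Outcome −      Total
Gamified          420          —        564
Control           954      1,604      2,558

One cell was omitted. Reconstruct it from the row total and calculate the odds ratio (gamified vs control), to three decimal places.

The missing cell is in the exposed row: 564 − 420 = 144.
So a = 420, b = 144, c = 954, d = 1604.
OR = (a·d)/(b·c) = (420 × 1604) / (144 × 954) = 673680 / 137376 = 4.90391

4.904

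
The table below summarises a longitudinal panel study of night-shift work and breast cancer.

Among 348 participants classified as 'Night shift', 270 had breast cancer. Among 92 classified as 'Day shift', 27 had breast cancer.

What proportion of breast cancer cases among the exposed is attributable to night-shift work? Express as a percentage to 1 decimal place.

62.2

From the description: a = 270, b = 78, c = 27, d = 65.
Risk in exposed = 270/348 = 0.77586; risk in unexposed = 27/92 = 0.29348.
RR = 0.77586/0.29348 = 2.64368
AR% = (RR − 1)/RR × 100 = (2.64368 − 1)/2.64368 × 100 = 62.1739%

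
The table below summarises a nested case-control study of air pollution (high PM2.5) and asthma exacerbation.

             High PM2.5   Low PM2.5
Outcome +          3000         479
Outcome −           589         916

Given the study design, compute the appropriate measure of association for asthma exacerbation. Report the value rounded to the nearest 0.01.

Reading the table with exposure as columns: a = 3000 (High PM2.5, case), b = 589 (High PM2.5, non-case), c = 479 (Low PM2.5, case), d = 916.
This is a nested case-control study: participants were sampled on outcome status, so risks in the source population cannot be estimated directly — relative risk is not valid here. The odds ratio is the appropriate measure.
OR = (a·d)/(b·c) = (3000 × 916) / (589 × 479) = 2748000 / 282131 = 9.74016

9.74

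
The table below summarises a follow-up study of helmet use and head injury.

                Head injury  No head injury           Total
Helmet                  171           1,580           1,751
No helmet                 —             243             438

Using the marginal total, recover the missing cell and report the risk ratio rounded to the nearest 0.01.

0.22

The missing cell is in the unexposed row: 438 − 243 = 195.
So a = 171, b = 1580, c = 195, d = 243.
RR = [a/(a+b)] / [c/(c+d)] = (171/1751) / (195/438) = 0.09766/0.44521 = 0.21936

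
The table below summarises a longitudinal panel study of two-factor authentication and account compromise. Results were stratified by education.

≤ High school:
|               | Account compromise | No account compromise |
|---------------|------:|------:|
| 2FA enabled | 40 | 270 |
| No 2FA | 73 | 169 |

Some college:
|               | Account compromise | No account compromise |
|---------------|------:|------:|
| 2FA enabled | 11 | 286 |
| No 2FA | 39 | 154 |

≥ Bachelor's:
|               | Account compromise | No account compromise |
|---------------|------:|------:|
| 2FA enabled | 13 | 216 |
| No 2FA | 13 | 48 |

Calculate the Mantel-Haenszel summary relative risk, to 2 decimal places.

RR_MH = Σ(aᵢ·n₀ᵢ/nᵢ) / Σ(cᵢ·n₁ᵢ/nᵢ), with n₁ᵢ = aᵢ+bᵢ (exposed), n₀ᵢ = cᵢ+dᵢ (unexposed), nᵢ = n₁ᵢ+n₀ᵢ.
Stratum 1 (≤ High school): n₁ = 310, n₀ = 242, n = 552; a·n₀/n = 40·242/552 = 17.5362; c·n₁/n = 73·310/552 = 40.9964
Stratum 2 (Some college): n₁ = 297, n₀ = 193, n = 490; a·n₀/n = 11·193/490 = 4.3327; c·n₁/n = 39·297/490 = 23.6388
Stratum 3 (≥ Bachelor's): n₁ = 229, n₀ = 61, n = 290; a·n₀/n = 13·61/290 = 2.7345; c·n₁/n = 13·229/290 = 10.2655
RR_MH = (17.5362 + 4.3327 + 2.7345) / (40.9964 + 23.6388 + 10.2655) = 24.6034 / 74.9007 = 0.32848

0.33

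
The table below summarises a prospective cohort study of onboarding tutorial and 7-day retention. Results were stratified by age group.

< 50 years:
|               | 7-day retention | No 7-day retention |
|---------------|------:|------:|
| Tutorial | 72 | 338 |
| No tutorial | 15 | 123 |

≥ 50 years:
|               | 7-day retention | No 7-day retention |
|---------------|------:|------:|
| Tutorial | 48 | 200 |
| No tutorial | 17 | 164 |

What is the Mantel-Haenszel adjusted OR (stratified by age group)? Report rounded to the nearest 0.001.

OR_MH = Σ(aᵢdᵢ/nᵢ) / Σ(bᵢcᵢ/nᵢ), where nᵢ is the stratum total.
Stratum 1 (< 50 years): n = 548; a·d/n = 72·123/548 = 16.1606; b·c/n = 338·15/548 = 9.2518
Stratum 2 (≥ 50 years): n = 429; a·d/n = 48·164/429 = 18.3497; b·c/n = 200·17/429 = 7.9254
OR_MH = (16.1606 + 18.3497) / (9.2518 + 7.9254) = 34.5102 / 17.1772 = 2.00907

2.009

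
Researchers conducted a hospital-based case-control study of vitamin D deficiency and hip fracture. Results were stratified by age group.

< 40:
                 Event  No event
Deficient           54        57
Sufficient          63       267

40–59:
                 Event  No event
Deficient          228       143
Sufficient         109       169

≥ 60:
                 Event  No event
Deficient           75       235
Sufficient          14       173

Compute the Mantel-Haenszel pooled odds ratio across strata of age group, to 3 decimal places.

OR_MH = Σ(aᵢdᵢ/nᵢ) / Σ(bᵢcᵢ/nᵢ), where nᵢ is the stratum total.
Stratum 1 (< 40): n = 441; a·d/n = 54·267/441 = 32.6939; b·c/n = 57·63/441 = 8.1429
Stratum 2 (40–59): n = 649; a·d/n = 228·169/649 = 59.3713; b·c/n = 143·109/649 = 24.0169
Stratum 3 (≥ 60): n = 497; a·d/n = 75·173/497 = 26.1066; b·c/n = 235·14/497 = 6.6197
OR_MH = (32.6939 + 59.3713 + 26.1066) / (8.1429 + 24.0169 + 6.6197) = 118.1719 / 38.7795 = 3.04727

3.047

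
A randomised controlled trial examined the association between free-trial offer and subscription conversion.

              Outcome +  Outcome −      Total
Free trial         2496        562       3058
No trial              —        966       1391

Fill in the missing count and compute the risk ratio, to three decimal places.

2.671

The missing cell is in the unexposed row: 1391 − 966 = 425.
So a = 2496, b = 562, c = 425, d = 966.
RR = [a/(a+b)] / [c/(c+d)] = (2496/3058) / (425/1391) = 0.81622/0.30554 = 2.67144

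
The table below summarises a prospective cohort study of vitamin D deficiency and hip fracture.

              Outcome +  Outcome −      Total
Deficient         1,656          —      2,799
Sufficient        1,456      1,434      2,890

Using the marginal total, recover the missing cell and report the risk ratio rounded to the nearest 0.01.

The missing cell is in the exposed row: 2799 − 1656 = 1143.
So a = 1656, b = 1143, c = 1456, d = 1434.
RR = [a/(a+b)] / [c/(c+d)] = (1656/2799) / (1456/2890) = 0.59164/0.50381 = 1.17434

1.17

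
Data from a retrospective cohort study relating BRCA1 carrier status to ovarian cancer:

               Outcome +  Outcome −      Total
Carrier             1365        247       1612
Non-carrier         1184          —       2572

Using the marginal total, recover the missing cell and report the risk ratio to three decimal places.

The missing cell is in the unexposed row: 2572 − 1184 = 1388.
So a = 1365, b = 247, c = 1184, d = 1388.
RR = [a/(a+b)] / [c/(c+d)] = (1365/1612) / (1184/2572) = 0.84677/0.46034 = 1.83945

1.839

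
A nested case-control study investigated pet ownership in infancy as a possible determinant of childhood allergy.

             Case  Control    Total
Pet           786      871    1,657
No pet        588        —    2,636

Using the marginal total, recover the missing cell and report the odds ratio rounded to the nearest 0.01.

The missing cell is in the unexposed row: 2636 − 588 = 2048.
So a = 786, b = 871, c = 588, d = 2048.
OR = (a·d)/(b·c) = (786 × 2048) / (871 × 588) = 1609728 / 512148 = 3.14309

3.14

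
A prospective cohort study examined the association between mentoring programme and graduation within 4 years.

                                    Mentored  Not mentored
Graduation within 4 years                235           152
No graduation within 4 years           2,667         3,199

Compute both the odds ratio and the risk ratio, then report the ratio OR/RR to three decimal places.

Reading the table with exposure as columns: a = 235 (Mentored, case), b = 2667 (Mentored, non-case), c = 152 (Not mentored, case), d = 3199.
OR = (235·3199)/(2667·152) = 751765/405384 = 1.85445
Risk in exposed = 235/2902 = 0.08098; risk in unexposed = 152/3351 = 0.04536; RR = 1.78526
OR/RR = 1.85445 / 1.78526 = 1.03876
The outcome is rare in both groups, so OR ≈ RR (ratio near 1).

1.039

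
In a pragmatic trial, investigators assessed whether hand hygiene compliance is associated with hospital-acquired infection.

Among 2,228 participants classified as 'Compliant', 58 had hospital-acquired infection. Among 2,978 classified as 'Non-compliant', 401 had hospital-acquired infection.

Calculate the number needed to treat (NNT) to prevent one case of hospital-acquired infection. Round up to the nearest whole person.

Risk in treated group = 58/2228 = 0.02603; risk in control = 401/2978 = 0.13465.
Absolute risk reduction = 0.13465 − 0.02603 = 0.10862
NNT = 1 / ARR = 1 / 0.10862 = 9.206 → round up → 10

10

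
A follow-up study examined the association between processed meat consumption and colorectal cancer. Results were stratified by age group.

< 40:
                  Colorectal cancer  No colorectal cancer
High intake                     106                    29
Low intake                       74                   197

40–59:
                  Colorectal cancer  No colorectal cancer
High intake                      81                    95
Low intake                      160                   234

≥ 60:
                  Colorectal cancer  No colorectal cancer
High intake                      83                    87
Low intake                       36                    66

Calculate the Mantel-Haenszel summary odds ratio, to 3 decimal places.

2.412

OR_MH = Σ(aᵢdᵢ/nᵢ) / Σ(bᵢcᵢ/nᵢ), where nᵢ is the stratum total.
Stratum 1 (< 40): n = 406; a·d/n = 106·197/406 = 51.4335; b·c/n = 29·74/406 = 5.2857
Stratum 2 (40–59): n = 570; a·d/n = 81·234/570 = 33.2526; b·c/n = 95·160/570 = 26.6667
Stratum 3 (≥ 60): n = 272; a·d/n = 83·66/272 = 20.1397; b·c/n = 87·36/272 = 11.5147
OR_MH = (51.4335 + 33.2526 + 20.1397) / (5.2857 + 26.6667 + 11.5147) = 104.8258 / 43.4671 = 2.41161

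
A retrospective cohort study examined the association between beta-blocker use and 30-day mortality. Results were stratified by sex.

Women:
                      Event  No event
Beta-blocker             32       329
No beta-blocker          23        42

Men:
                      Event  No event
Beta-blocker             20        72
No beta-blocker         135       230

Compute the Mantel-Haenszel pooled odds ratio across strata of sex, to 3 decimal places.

0.339

OR_MH = Σ(aᵢdᵢ/nᵢ) / Σ(bᵢcᵢ/nᵢ), where nᵢ is the stratum total.
Stratum 1 (Women): n = 426; a·d/n = 32·42/426 = 3.1549; b·c/n = 329·23/426 = 17.7629
Stratum 2 (Men): n = 457; a·d/n = 20·230/457 = 10.0656; b·c/n = 72·135/457 = 21.2691
OR_MH = (3.1549 + 10.0656) / (17.7629 + 21.2691) = 13.2206 / 39.0321 = 0.33871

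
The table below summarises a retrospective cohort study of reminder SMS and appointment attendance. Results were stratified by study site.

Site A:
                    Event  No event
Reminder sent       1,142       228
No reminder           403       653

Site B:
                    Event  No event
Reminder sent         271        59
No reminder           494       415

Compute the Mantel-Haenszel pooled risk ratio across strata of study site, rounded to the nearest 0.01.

RR_MH = Σ(aᵢ·n₀ᵢ/nᵢ) / Σ(cᵢ·n₁ᵢ/nᵢ), with n₁ᵢ = aᵢ+bᵢ (exposed), n₀ᵢ = cᵢ+dᵢ (unexposed), nᵢ = n₁ᵢ+n₀ᵢ.
Stratum 1 (Site A): n₁ = 1370, n₀ = 1056, n = 2426; a·n₀/n = 1142·1056/2426 = 497.0948; c·n₁/n = 403·1370/2426 = 227.5804
Stratum 2 (Site B): n₁ = 330, n₀ = 909, n = 1239; a·n₀/n = 271·909/1239 = 198.8208; c·n₁/n = 494·330/1239 = 131.5738
RR_MH = (497.0948 + 198.8208) / (227.5804 + 131.5738) = 695.9156 / 359.1542 = 1.93765

1.94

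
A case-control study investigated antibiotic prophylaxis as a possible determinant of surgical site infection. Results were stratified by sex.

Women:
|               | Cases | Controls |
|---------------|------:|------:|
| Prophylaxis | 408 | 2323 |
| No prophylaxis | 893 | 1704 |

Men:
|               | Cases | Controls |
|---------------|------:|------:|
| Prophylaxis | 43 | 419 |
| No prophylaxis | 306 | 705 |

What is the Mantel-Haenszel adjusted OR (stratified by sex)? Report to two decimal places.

0.32

OR_MH = Σ(aᵢdᵢ/nᵢ) / Σ(bᵢcᵢ/nᵢ), where nᵢ is the stratum total.
Stratum 1 (Women): n = 5328; a·d/n = 408·1704/5328 = 130.4865; b·c/n = 2323·893/5328 = 389.3467
Stratum 2 (Men): n = 1473; a·d/n = 43·705/1473 = 20.5804; b·c/n = 419·306/1473 = 87.0428
OR_MH = (130.4865 + 20.5804) / (389.3467 + 87.0428) = 151.0669 / 476.3894 = 0.31711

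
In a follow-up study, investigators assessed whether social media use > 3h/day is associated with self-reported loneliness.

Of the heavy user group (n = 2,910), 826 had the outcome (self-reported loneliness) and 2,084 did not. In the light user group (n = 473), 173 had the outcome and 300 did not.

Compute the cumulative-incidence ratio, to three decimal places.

0.776

From the description: a = 826, b = 2084, c = 173, d = 300.
Risk in exposed = 826/2910 = 0.28385; risk in unexposed = 173/473 = 0.36575.
RR = 0.28385 / 0.36575 = 0.77607
The risk is 22% lower among the exposed than among the unexposed.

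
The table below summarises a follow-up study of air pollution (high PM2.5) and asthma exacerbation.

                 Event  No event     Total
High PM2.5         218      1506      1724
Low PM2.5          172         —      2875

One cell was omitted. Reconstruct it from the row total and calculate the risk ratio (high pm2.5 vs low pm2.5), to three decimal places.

2.114

The missing cell is in the unexposed row: 2875 − 172 = 2703.
So a = 218, b = 1506, c = 172, d = 2703.
RR = [a/(a+b)] / [c/(c+d)] = (218/1724) / (172/2875) = 0.12645/0.05983 = 2.11363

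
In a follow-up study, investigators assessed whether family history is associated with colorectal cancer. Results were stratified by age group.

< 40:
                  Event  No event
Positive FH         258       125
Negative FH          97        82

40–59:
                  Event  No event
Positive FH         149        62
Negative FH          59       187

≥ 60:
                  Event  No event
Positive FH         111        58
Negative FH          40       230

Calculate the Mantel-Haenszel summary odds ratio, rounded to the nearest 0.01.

4.50

OR_MH = Σ(aᵢdᵢ/nᵢ) / Σ(bᵢcᵢ/nᵢ), where nᵢ is the stratum total.
Stratum 1 (< 40): n = 562; a·d/n = 258·82/562 = 37.6441; b·c/n = 125·97/562 = 21.5747
Stratum 2 (40–59): n = 457; a·d/n = 149·187/457 = 60.9694; b·c/n = 62·59/457 = 8.0044
Stratum 3 (≥ 60): n = 439; a·d/n = 111·230/439 = 58.1549; b·c/n = 58·40/439 = 5.2847
OR_MH = (37.6441 + 60.9694 + 58.1549) / (21.5747 + 8.0044 + 5.2847) = 156.7684 / 34.8638 = 4.49659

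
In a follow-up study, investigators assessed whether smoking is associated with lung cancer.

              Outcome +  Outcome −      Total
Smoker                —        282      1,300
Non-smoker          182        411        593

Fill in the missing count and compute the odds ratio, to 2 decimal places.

8.15

The missing cell is in the exposed row: 1300 − 282 = 1018.
So a = 1018, b = 282, c = 182, d = 411.
OR = (a·d)/(b·c) = (1018 × 411) / (282 × 182) = 418398 / 51324 = 8.15209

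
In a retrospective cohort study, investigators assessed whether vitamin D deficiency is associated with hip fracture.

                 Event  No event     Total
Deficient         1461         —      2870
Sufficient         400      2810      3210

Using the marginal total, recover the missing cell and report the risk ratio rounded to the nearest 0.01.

4.09

The missing cell is in the exposed row: 2870 − 1461 = 1409.
So a = 1461, b = 1409, c = 400, d = 2810.
RR = [a/(a+b)] / [c/(c+d)] = (1461/2870) / (400/3210) = 0.50906/0.12461 = 4.08520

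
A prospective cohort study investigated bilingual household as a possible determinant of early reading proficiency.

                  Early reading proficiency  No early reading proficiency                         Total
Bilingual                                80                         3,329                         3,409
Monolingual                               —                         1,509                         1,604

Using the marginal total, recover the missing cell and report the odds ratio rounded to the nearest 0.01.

The missing cell is in the unexposed row: 1604 − 1509 = 95.
So a = 80, b = 3329, c = 95, d = 1509.
OR = (a·d)/(b·c) = (80 × 1509) / (3329 × 95) = 120720 / 316255 = 0.38172

0.38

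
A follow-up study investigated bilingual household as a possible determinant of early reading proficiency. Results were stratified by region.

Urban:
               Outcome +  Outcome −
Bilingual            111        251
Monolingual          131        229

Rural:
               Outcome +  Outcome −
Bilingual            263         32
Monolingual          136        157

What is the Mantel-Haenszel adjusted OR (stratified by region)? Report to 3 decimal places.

1.991

OR_MH = Σ(aᵢdᵢ/nᵢ) / Σ(bᵢcᵢ/nᵢ), where nᵢ is the stratum total.
Stratum 1 (Urban): n = 722; a·d/n = 111·229/722 = 35.2064; b·c/n = 251·131/722 = 45.5416
Stratum 2 (Rural): n = 588; a·d/n = 263·157/588 = 70.2228; b·c/n = 32·136/588 = 7.4014
OR_MH = (35.2064 + 70.2228) / (45.5416 + 7.4014) = 105.4292 / 52.9429 = 1.99137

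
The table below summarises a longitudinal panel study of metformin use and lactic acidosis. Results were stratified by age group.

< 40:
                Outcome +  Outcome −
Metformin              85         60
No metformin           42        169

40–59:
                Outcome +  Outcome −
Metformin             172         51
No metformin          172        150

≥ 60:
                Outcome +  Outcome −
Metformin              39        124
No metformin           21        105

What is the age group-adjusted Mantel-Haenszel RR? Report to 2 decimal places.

RR_MH = Σ(aᵢ·n₀ᵢ/nᵢ) / Σ(cᵢ·n₁ᵢ/nᵢ), with n₁ᵢ = aᵢ+bᵢ (exposed), n₀ᵢ = cᵢ+dᵢ (unexposed), nᵢ = n₁ᵢ+n₀ᵢ.
Stratum 1 (< 40): n₁ = 145, n₀ = 211, n = 356; a·n₀/n = 85·211/356 = 50.3792; c·n₁/n = 42·145/356 = 17.1067
Stratum 2 (40–59): n₁ = 223, n₀ = 322, n = 545; a·n₀/n = 172·322/545 = 101.6220; c·n₁/n = 172·223/545 = 70.3780
Stratum 3 (≥ 60): n₁ = 163, n₀ = 126, n = 289; a·n₀/n = 39·126/289 = 17.0035; c·n₁/n = 21·163/289 = 11.8443
RR_MH = (50.3792 + 101.6220 + 17.0035) / (17.1067 + 70.3780 + 11.8443) = 169.0047 / 99.3290 = 1.70146

1.70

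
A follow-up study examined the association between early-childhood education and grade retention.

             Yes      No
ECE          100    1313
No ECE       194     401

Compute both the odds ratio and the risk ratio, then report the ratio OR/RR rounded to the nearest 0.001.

Cells: a = 100, b = 1313, c = 194, d = 401.
OR = (100·401)/(1313·194) = 40100/254722 = 0.15743
Risk in exposed = 100/1413 = 0.07077; risk in unexposed = 194/595 = 0.32605; RR = 0.21706
OR/RR = 0.15743 / 0.21706 = 0.72528
The outcome is not rare, so the OR lies further from 1 than the RR.

0.725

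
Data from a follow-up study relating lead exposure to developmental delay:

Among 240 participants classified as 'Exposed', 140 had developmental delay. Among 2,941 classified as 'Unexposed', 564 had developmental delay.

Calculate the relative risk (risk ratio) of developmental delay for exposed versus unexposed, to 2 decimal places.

From the description: a = 140, b = 100, c = 564, d = 2377.
Risk in exposed = 140/240 = 0.58333; risk in unexposed = 564/2941 = 0.19177.
RR = 0.58333 / 0.19177 = 3.04181
The risk among the exposed is 3.04 times that among the unexposed.

3.04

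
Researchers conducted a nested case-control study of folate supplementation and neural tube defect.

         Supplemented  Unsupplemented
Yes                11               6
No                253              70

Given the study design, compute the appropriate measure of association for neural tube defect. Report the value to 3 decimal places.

Reading the table with exposure as columns: a = 11 (Supplemented, case), b = 253 (Supplemented, non-case), c = 6 (Unsupplemented, case), d = 70.
This is a nested case-control study: participants were sampled on outcome status, so risks in the source population cannot be estimated directly — relative risk is not valid here. The odds ratio is the appropriate measure.
OR = (a·d)/(b·c) = (11 × 70) / (253 × 6) = 770 / 1518 = 0.50725

0.507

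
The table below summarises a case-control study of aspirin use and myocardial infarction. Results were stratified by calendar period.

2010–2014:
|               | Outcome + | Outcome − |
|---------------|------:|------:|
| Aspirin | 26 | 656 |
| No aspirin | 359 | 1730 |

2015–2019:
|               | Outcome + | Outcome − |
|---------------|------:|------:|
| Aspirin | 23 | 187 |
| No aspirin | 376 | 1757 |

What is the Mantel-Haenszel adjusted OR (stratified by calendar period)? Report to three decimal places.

0.291

OR_MH = Σ(aᵢdᵢ/nᵢ) / Σ(bᵢcᵢ/nᵢ), where nᵢ is the stratum total.
Stratum 1 (2010–2014): n = 2771; a·d/n = 26·1730/2771 = 16.2324; b·c/n = 656·359/2771 = 84.9888
Stratum 2 (2015–2019): n = 2343; a·d/n = 23·1757/2343 = 17.2475; b·c/n = 187·376/2343 = 30.0094
OR_MH = (16.2324 + 17.2475) / (84.9888 + 30.0094) = 33.4800 / 114.9982 = 0.29113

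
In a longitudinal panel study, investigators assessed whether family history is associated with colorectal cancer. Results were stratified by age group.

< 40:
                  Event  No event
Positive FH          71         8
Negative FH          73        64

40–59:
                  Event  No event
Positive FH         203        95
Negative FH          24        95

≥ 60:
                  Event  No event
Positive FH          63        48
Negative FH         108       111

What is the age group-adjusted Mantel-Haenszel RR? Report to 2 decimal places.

RR_MH = Σ(aᵢ·n₀ᵢ/nᵢ) / Σ(cᵢ·n₁ᵢ/nᵢ), with n₁ᵢ = aᵢ+bᵢ (exposed), n₀ᵢ = cᵢ+dᵢ (unexposed), nᵢ = n₁ᵢ+n₀ᵢ.
Stratum 1 (< 40): n₁ = 79, n₀ = 137, n = 216; a·n₀/n = 71·137/216 = 45.0324; c·n₁/n = 73·79/216 = 26.6991
Stratum 2 (40–59): n₁ = 298, n₀ = 119, n = 417; a·n₀/n = 203·119/417 = 57.9305; c·n₁/n = 24·298/417 = 17.1511
Stratum 3 (≥ 60): n₁ = 111, n₀ = 219, n = 330; a·n₀/n = 63·219/330 = 41.8091; c·n₁/n = 108·111/330 = 36.3273
RR_MH = (45.0324 + 57.9305 + 41.8091) / (26.6991 + 17.1511 + 36.3273) = 144.7720 / 80.1774 = 1.80564

1.81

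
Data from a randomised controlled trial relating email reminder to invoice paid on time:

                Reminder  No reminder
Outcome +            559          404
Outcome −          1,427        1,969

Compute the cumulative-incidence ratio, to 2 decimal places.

Reading the table with exposure as columns: a = 559 (Reminder, case), b = 1427 (Reminder, non-case), c = 404 (No reminder, case), d = 1969.
Risk in exposed = 559/1986 = 0.28147; risk in unexposed = 404/2373 = 0.17025.
RR = 0.28147 / 0.17025 = 1.65329
The risk among the exposed is 1.65 times that among the unexposed.

1.65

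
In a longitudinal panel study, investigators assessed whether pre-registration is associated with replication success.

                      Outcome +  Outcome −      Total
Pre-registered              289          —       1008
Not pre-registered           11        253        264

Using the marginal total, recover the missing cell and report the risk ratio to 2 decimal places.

The missing cell is in the exposed row: 1008 − 289 = 719.
So a = 289, b = 719, c = 11, d = 253.
RR = [a/(a+b)] / [c/(c+d)] = (289/1008) / (11/264) = 0.28671/0.04167 = 6.88095

6.88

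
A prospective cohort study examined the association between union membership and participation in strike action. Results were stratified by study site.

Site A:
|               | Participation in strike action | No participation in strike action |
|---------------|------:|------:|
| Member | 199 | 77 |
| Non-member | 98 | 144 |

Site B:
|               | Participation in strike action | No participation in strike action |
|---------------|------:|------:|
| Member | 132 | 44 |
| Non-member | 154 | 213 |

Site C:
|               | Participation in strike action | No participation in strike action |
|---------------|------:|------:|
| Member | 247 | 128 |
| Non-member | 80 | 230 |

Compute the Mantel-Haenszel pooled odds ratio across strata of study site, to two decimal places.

4.53

OR_MH = Σ(aᵢdᵢ/nᵢ) / Σ(bᵢcᵢ/nᵢ), where nᵢ is the stratum total.
Stratum 1 (Site A): n = 518; a·d/n = 199·144/518 = 55.3205; b·c/n = 77·98/518 = 14.5676
Stratum 2 (Site B): n = 543; a·d/n = 132·213/543 = 51.7790; b·c/n = 44·154/543 = 12.4788
Stratum 3 (Site C): n = 685; a·d/n = 247·230/685 = 82.9343; b·c/n = 128·80/685 = 14.9489
OR_MH = (55.3205 + 51.7790 + 82.9343) / (14.5676 + 12.4788 + 14.9489) = 190.0338 / 41.9953 = 4.52512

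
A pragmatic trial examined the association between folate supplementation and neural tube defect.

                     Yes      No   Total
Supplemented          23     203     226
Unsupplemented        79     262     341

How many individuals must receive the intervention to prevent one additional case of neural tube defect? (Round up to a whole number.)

8

Risk in treated group = 23/226 = 0.10177; risk in control = 79/341 = 0.23167.
Absolute risk reduction = 0.23167 − 0.10177 = 0.12990
NNT = 1 / ARR = 1 / 0.12990 = 7.698 → round up → 8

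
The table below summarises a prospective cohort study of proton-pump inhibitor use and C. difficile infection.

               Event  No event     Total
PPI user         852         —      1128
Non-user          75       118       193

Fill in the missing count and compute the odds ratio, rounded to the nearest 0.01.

4.86

The missing cell is in the exposed row: 1128 − 852 = 276.
So a = 852, b = 276, c = 75, d = 118.
OR = (a·d)/(b·c) = (852 × 118) / (276 × 75) = 100536 / 20700 = 4.85681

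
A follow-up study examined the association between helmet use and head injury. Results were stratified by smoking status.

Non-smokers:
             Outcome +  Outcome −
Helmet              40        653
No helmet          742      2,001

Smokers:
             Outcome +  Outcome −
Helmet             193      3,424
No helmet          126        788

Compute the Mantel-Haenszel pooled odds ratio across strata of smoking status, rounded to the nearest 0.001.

OR_MH = Σ(aᵢdᵢ/nᵢ) / Σ(bᵢcᵢ/nᵢ), where nᵢ is the stratum total.
Stratum 1 (Non-smokers): n = 3436; a·d/n = 40·2001/3436 = 23.2945; b·c/n = 653·742/3436 = 141.0146
Stratum 2 (Smokers): n = 4531; a·d/n = 193·788/4531 = 33.5652; b·c/n = 3424·126/4531 = 95.2161
OR_MH = (23.2945 + 33.5652) / (141.0146 + 95.2161) = 56.8597 / 236.2306 = 0.24070

0.241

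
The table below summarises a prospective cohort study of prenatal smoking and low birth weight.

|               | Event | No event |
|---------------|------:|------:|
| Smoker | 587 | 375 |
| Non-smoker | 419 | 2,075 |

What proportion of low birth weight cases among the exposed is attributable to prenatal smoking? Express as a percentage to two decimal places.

72.47

Cells: a = 587, b = 375, c = 419, d = 2075.
Risk in exposed = 587/962 = 0.61019; risk in unexposed = 419/2494 = 0.16800.
RR = 0.61019/0.16800 = 3.63200
AR% = (RR − 1)/RR × 100 = (3.63200 − 1)/3.63200 × 100 = 72.4669%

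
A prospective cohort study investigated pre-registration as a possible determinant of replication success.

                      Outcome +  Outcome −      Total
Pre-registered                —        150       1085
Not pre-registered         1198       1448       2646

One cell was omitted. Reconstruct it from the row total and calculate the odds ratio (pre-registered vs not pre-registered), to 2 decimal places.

7.53

The missing cell is in the exposed row: 1085 − 150 = 935.
So a = 935, b = 150, c = 1198, d = 1448.
OR = (a·d)/(b·c) = (935 × 1448) / (150 × 1198) = 1353880 / 179700 = 7.53411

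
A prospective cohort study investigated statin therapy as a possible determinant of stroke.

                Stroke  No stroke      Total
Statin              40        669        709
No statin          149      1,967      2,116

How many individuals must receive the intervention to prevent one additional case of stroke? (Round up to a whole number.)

72

Risk in treated group = 40/709 = 0.05642; risk in control = 149/2116 = 0.07042.
Absolute risk reduction = 0.07042 − 0.05642 = 0.01400
NNT = 1 / ARR = 1 / 0.01400 = 71.437 → round up → 72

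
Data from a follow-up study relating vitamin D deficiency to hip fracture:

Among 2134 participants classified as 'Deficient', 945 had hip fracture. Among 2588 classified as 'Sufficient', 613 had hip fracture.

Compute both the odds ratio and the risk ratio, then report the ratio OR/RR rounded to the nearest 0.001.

From the description: a = 945, b = 1189, c = 613, d = 1975.
OR = (945·1975)/(1189·613) = 1866375/728857 = 2.56069
Risk in exposed = 945/2134 = 0.44283; risk in unexposed = 613/2588 = 0.23686; RR = 1.86957
OR/RR = 2.56069 / 1.86957 = 1.36967
The outcome is not rare, so the OR lies further from 1 than the RR.

1.370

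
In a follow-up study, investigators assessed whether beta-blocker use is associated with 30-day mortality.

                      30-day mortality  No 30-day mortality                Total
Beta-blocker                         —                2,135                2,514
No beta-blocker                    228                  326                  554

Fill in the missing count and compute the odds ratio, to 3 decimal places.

The missing cell is in the exposed row: 2514 − 2135 = 379.
So a = 379, b = 2135, c = 228, d = 326.
OR = (a·d)/(b·c) = (379 × 326) / (2135 × 228) = 123554 / 486780 = 0.25382

0.254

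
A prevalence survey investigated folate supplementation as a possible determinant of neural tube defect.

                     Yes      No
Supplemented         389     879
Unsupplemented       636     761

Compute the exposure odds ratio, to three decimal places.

0.530

Cells: a = 389, b = 879, c = 636, d = 761.
OR = (a·d)/(b·c) = (389 × 761) / (879 × 636) = 296029 / 559044 = 0.52953
Exposure is associated with lower odds of neural tube defect (OR = 0.53 < 1).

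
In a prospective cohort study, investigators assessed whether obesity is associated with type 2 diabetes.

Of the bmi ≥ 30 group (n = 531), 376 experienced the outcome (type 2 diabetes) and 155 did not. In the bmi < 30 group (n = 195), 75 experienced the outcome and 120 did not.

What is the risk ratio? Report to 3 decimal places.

From the description: a = 376, b = 155, c = 75, d = 120.
Risk in exposed = 376/531 = 0.70810; risk in unexposed = 75/195 = 0.38462.
RR = 0.70810 / 0.38462 = 1.84105
The risk among the exposed is 1.84 times that among the unexposed.

1.841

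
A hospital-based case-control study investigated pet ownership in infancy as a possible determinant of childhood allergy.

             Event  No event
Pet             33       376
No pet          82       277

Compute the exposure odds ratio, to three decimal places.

Cells: a = 33, b = 376, c = 82, d = 277.
OR = (a·d)/(b·c) = (33 × 277) / (376 × 82) = 9141 / 30832 = 0.29648
Exposure is associated with lower odds of childhood allergy (OR = 0.30 < 1).

0.296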